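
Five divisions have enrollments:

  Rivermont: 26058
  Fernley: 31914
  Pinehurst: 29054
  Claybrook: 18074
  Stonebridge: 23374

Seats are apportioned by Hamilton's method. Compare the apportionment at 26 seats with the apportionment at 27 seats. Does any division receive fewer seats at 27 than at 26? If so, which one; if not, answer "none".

At 26 seats: Rivermont 5, Fernley 6, Pinehurst 6, Claybrook 4, Stonebridge 5.
At 27 seats: Rivermont 5, Fernley 7, Pinehurst 6, Claybrook 4, Stonebridge 5.
No division's allocation decreased.

none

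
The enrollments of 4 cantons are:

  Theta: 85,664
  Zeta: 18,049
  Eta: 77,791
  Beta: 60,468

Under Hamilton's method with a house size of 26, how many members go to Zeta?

The standard divisor is 241972/26 ≈ 9306.615.
Standard quotas: Theta 9.2046, Zeta 1.9394, Eta 8.3587, Beta 6.4973.
Lower quotas: Theta 9, Zeta 1, Eta 8, Beta 6 (sum 24, leaving 2 seats).
Remainders in descending order: Zeta 0.9394, Beta 0.4973, Eta 0.3587, Theta 0.2046.
Largest remainders: Zeta, Beta receive the extra seats.
Zeta receives 2.

2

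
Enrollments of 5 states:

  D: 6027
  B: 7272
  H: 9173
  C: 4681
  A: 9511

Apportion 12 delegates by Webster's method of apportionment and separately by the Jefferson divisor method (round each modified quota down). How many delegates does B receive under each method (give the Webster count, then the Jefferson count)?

2 and 3

Webster: D 2, B 2, H 3, C 2, A 3.
Jefferson: D 2, B 3, H 3, C 1, A 3.
B gets 2 under Webster and 3 under Jefferson.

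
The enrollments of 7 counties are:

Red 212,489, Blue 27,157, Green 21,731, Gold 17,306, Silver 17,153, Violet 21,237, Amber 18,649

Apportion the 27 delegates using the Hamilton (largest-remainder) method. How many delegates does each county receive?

The standard divisor is 335722/27 ≈ 12434.148.
Standard quotas: Red 17.0891, Blue 2.1841, Green 1.7477, Gold 1.3918, Silver 1.3795, Violet 1.7080, Amber 1.4998.
Lower quotas: Red 17, Blue 2, Green 1, Gold 1, Silver 1, Violet 1, Amber 1 (sum 24, leaving 3 seats).
Remainders in descending order: Green 0.7477, Violet 0.7080, Amber 0.4998, Gold 0.3918, Silver 0.3795, Blue 0.1841, Red 0.0891.
The surplus seats go to Green, Violet, Amber.

Red: 17, Blue: 2, Green: 2, Gold: 1, Silver: 1, Violet: 2, Amber: 2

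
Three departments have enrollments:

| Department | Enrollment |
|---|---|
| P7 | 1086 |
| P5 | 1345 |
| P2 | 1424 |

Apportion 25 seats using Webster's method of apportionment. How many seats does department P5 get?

Standard divisor 3855/25 ≈ 154.2; standard quotas: P7 7.043, P5 8.722, P2 9.235.
Rounding to the nearest integer gives P7 7, P5 9, P2 9 — total 25, matching the house size, so no adjustment is needed.
P5 receives 9.

9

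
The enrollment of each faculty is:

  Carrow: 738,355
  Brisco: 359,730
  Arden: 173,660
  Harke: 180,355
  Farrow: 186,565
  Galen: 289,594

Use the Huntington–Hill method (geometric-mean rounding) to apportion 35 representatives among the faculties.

Carrow=14; Brisco=7; Arden=3; Harke=3; Farrow=3; Galen=5

With divisor 54294: modified quotas Carrow 13.599, Brisco 6.626, Arden 3.199, Harke 3.322, Farrow 3.436, Galen 5.334.
Geometric-mean thresholds: Carrow √(13·14)=13.491, Brisco √(6·7)=6.481, Arden √(3·4)=3.464, Harke √(3·4)=3.464, Farrow √(3·4)=3.464, Galen √(5·6)=5.477.
Each quota rounded against its threshold gives Carrow 14, Brisco 7, Arden 3, Harke 3, Farrow 3, Galen 5 (total 35).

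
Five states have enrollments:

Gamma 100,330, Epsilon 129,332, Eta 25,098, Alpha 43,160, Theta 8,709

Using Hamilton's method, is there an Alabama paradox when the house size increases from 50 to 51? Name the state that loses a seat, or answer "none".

At 50 seats: Gamma 16, Epsilon 21, Eta 4, Alpha 7, Theta 2.
At 51 seats: Gamma 17, Epsilon 22, Eta 4, Alpha 7, Theta 1.
Theta drops from 2 to 1.

Theta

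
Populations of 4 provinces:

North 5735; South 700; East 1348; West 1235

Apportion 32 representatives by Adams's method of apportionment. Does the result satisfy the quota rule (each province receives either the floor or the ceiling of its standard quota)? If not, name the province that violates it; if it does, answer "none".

Standard quotas: North 20.350, South 2.484, East 4.783, West 4.382.
Adams allocation: North 19, South 3, East 5, West 5.
North has quota 20.350 (lower 20, upper 21) but receives 19 — outside the quota interval.

North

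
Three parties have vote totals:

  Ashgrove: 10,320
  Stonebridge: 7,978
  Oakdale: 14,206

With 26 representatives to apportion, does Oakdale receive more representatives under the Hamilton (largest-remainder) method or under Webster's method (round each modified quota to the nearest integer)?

Webster

Hamilton: Ashgrove 8, Stonebridge 7, Oakdale 11.
Webster: Ashgrove 8, Stonebridge 6, Oakdale 12.
Oakdale gets 11 under Hamilton and 12 under Webster.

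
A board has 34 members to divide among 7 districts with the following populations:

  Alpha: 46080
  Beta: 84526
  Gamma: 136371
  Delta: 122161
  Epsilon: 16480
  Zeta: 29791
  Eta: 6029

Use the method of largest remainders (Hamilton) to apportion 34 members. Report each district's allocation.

Alpha 4, Beta 7, Gamma 11, Delta 9, Epsilon 1, Zeta 2, Eta 0

The standard divisor is 441438/34 ≈ 12983.471.
Standard quotas: Alpha 3.5491, Beta 6.5103, Gamma 10.5034, Delta 9.4090, Epsilon 1.2693, Zeta 2.2945, Eta 0.4644.
Lower quotas: Alpha 3, Beta 6, Gamma 10, Delta 9, Epsilon 1, Zeta 2, Eta 0 (sum 31, leaving 3 seats).
Remainders in descending order: Alpha 0.5491, Beta 0.5103, Gamma 0.5034, Eta 0.4644, Delta 0.4090, Zeta 0.2945, Epsilon 0.2693.
The surplus seats go to Alpha, Beta, Gamma.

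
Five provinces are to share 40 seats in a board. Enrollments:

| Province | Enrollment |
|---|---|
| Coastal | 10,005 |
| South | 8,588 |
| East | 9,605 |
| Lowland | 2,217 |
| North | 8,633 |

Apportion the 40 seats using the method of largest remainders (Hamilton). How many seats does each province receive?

Total 39048; standard divisor 39048/40 ≈ 976.2.
Standard quotas: Coastal 10.2489, South 8.7974, East 9.8392, Lowland 2.2711, North 8.8435.
Lower quotas: Coastal 10, South 8, East 9, Lowland 2, North 8 (sum 37, leaving 3 seats).
Remainders in descending order: North 0.8435, East 0.8392, South 0.7974, Lowland 0.2711, Coastal 0.2489.
The surplus seats go to North, East, South.

Coastal: 10, South: 9, East: 10, Lowland: 2, North: 9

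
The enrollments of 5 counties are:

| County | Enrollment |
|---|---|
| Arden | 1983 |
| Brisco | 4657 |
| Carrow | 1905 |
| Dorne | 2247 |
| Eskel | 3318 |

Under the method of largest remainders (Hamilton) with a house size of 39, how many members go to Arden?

Total 14110; standard divisor 14110/39 ≈ 361.795.
Standard quotas: Arden 5.481, Brisco 12.872, Carrow 5.265, Dorne 6.211, Eskel 9.171.
Lower quotas: Arden 5, Brisco 12, Carrow 5, Dorne 6, Eskel 9 (sum 37, leaving 2 seats).
Remainders in descending order: Brisco 0.872, Arden 0.481, Carrow 0.265, Dorne 0.211, Eskel 0.171.
Largest remainders: Brisco, Arden receive the extra seats.
Arden receives 6.

6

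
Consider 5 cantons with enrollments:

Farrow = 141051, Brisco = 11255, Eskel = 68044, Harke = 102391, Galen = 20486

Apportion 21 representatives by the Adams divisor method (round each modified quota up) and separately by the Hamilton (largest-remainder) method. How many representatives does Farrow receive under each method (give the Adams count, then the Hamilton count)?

8 and 9

Adams: Farrow 8, Brisco 1, Eskel 4, Harke 6, Galen 2.
Hamilton: Farrow 9, Brisco 1, Eskel 4, Harke 6, Galen 1.
Farrow gets 8 under Adams and 9 under Hamilton.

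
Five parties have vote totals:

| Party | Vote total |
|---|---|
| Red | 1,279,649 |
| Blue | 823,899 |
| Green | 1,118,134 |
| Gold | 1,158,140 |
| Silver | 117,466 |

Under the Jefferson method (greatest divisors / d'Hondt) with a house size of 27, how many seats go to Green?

7

Standard divisor 4497288/27 ≈ 166566.222; standard quotas: Red 7.683, Blue 4.946, Green 6.713, Gold 6.953, Silver 0.705.
Rounding down gives 7, 4, 6, 6, 0 = 23 seats, so the divisor must be adjusted.
With modified divisor 152300: modified quotas Red 8.402, Blue 5.410, Green 7.342, Gold 7.604, Silver 0.771.
Rounding down: Red 8, Blue 5, Green 7, Gold 7, Silver 0 (total 27).
Green receives 7.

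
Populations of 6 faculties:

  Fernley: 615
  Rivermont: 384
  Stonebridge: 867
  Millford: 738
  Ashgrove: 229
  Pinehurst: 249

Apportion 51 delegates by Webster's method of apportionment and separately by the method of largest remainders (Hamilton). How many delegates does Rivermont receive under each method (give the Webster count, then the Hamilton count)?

6 and 7

Webster: Fernley 10, Rivermont 6, Stonebridge 15, Millford 12, Ashgrove 4, Pinehurst 4.
Hamilton: Fernley 10, Rivermont 7, Stonebridge 14, Millford 12, Ashgrove 4, Pinehurst 4.
Rivermont gets 6 under Webster and 7 under Hamilton.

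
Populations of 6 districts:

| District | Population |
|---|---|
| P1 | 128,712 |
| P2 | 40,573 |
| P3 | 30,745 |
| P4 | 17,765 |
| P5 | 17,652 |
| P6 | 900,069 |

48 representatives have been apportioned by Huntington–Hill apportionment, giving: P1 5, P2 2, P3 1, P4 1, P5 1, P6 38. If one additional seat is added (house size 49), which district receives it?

P1

Priority for the next seat is population ÷ (√(s·(s+1))).
Priorities: P1 23499.489, P2 16563.858, P3 21739.998, P4 12561.752, P5 12481.849, P6 23380.387.
Highest priority: P1.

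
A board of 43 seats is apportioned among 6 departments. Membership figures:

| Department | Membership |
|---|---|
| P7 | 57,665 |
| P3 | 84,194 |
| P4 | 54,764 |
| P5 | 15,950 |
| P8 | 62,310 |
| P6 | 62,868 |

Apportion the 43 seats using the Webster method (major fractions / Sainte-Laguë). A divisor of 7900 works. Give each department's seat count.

P7=7, P3=11, P4=7, P5=2, P8=8, P6=8

With modified divisor 7900: modified quotas P7 7.299, P3 10.657, P4 6.932, P5 2.019, P8 7.887, P6 7.958.
Rounding to the nearest integer: P7 7, P3 11, P4 7, P5 2, P8 8, P6 8 (total 43).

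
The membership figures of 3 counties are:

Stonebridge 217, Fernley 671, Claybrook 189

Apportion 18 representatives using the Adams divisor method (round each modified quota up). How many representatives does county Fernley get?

Standard divisor 1077/18 ≈ 59.833; standard quotas: Stonebridge 3.627, Fernley 11.214, Claybrook 3.159.
Rounding up gives 4, 12, 4 = 20 seats, so the divisor must be adjusted.
With modified divisor 65: modified quotas Stonebridge 3.338, Fernley 10.323, Claybrook 2.908.
Rounding up: Stonebridge 4, Fernley 11, Claybrook 3 (total 18).
Fernley receives 11.

11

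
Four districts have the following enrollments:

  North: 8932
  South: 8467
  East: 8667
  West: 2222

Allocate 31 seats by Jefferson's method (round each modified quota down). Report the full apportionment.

Standard divisor 28288/31 ≈ 912.516; standard quotas: North 9.788, South 9.279, East 9.498, West 2.435.
Rounding down gives 9, 9, 9, 2 = 29 seats, so the divisor must be adjusted.
With modified divisor 860: modified quotas North 10.386, South 9.845, East 10.078, West 2.584.
Rounding down: North 10, South 9, East 10, West 2 (total 31).

North 10, South 9, East 10, West 2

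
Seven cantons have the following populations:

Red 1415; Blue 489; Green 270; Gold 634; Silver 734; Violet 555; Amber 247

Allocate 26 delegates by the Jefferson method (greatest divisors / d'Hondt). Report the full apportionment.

Standard divisor 4344/26 ≈ 167.077; standard quotas: Red 8.469, Blue 2.927, Green 1.616, Gold 3.795, Silver 4.393, Violet 3.322, Amber 1.478.
Rounding down gives 8, 2, 1, 3, 4, 3, 1 = 22 seats, so the divisor must be adjusted.
With modified divisor 144: modified quotas Red 9.826, Blue 3.396, Green 1.875, Gold 4.403, Silver 5.097, Violet 3.854, Amber 1.715.
Rounding down: Red 9, Blue 3, Green 1, Gold 4, Silver 5, Violet 3, Amber 1 (total 26).

Red: 9, Blue: 3, Green: 1, Gold: 4, Silver: 5, Violet: 3, Amber: 1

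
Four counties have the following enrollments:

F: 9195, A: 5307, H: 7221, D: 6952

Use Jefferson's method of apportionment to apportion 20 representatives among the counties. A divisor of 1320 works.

F=6, A=4, H=5, D=5

With modified divisor 1320: modified quotas F 6.966, A 4.020, H 5.470, D 5.267.
Rounding down: F 6, A 4, H 5, D 5 (total 20).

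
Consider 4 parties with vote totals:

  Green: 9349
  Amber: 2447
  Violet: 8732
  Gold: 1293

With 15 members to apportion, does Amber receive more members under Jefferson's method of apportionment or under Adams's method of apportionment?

Jefferson: Green 7, Amber 1, Violet 6, Gold 1.
Adams: Green 6, Amber 2, Violet 6, Gold 1.
Amber gets 1 under Jefferson and 2 under Adams.

Adams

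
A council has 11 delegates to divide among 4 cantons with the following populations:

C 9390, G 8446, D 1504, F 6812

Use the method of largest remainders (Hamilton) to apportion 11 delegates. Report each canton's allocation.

C: 4; G: 3; D: 1; F: 3

Total 26152; standard divisor 26152/11 ≈ 2377.455.
Standard quotas: C 3.9496, G 3.5525, D 0.6326, F 2.8652.
Lower quotas: C 3, G 3, D 0, F 2 (sum 8, leaving 3 seats).
Remainders in descending order: C 0.9496, F 0.8652, D 0.6326, G 0.5525.
Largest remainders: C, F, D receive the extra seats.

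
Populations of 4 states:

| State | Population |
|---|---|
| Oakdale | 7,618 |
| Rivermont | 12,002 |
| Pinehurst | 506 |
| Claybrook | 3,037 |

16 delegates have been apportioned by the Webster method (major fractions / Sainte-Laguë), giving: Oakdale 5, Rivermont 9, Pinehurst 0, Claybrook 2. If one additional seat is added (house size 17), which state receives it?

Priority for the next seat is population ÷ (current seats + 0.5).
Priorities: Oakdale 1385.091, Rivermont 1263.368, Pinehurst 1012.000, Claybrook 1214.800.
Highest priority: Oakdale.

Oakdale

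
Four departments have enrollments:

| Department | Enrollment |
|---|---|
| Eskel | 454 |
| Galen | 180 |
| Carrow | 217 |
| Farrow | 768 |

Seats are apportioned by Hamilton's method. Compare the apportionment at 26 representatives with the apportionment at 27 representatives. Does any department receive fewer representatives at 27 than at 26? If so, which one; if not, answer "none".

none

At 26 seats: Eskel 7, Galen 3, Carrow 4, Farrow 12.
At 27 seats: Eskel 7, Galen 3, Carrow 4, Farrow 13.
No department's allocation decreased.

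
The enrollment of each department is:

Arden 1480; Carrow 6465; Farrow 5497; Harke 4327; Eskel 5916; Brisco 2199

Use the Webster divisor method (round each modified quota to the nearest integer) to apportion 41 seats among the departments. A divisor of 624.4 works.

With modified divisor 624.4: modified quotas Arden 2.370, Carrow 10.354, Farrow 8.804, Harke 6.930, Eskel 9.475, Brisco 3.522.
Rounding to the nearest integer: Arden 2, Carrow 10, Farrow 9, Harke 7, Eskel 9, Brisco 4 (total 41).

Arden: 2, Carrow: 10, Farrow: 9, Harke: 7, Eskel: 9, Brisco: 4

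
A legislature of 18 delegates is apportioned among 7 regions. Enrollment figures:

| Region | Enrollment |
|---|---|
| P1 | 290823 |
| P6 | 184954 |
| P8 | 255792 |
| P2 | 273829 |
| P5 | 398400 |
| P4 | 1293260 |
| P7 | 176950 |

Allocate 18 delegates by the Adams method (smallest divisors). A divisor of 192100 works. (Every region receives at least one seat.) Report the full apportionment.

P1=2; P6=1; P8=2; P2=2; P5=3; P4=7; P7=1

With modified divisor 192100: modified quotas P1 1.514, P6 0.963, P8 1.332, P2 1.425, P5 2.074, P4 6.732, P7 0.921.
Rounding up: P1 2, P6 1, P8 2, P2 2, P5 3, P4 7, P7 1 (total 18).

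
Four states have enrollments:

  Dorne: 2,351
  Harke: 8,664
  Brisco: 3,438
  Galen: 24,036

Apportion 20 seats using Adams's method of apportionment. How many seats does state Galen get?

Standard divisor 38489/20 ≈ 1924.45; standard quotas: Dorne 1.222, Harke 4.502, Brisco 1.786, Galen 12.490.
Rounding up gives 2, 5, 2, 13 = 22 seats, so the divisor must be adjusted.
With modified divisor 2180: modified quotas Dorne 1.078, Harke 3.974, Brisco 1.577, Galen 11.026.
Rounding up: Dorne 2, Harke 4, Brisco 2, Galen 12 (total 20).
Galen receives 12.

12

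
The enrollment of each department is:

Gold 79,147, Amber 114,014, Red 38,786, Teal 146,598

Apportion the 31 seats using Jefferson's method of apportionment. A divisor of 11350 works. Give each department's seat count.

Gold 6; Amber 10; Red 3; Teal 12

With modified divisor 11350: modified quotas Gold 6.973, Amber 10.045, Red 3.417, Teal 12.916.
Rounding down: Gold 6, Amber 10, Red 3, Teal 12 (total 31).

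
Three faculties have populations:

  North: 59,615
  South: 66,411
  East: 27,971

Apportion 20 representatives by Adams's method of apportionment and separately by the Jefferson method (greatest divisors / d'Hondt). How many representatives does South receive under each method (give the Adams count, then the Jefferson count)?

8 and 9

Adams: North 8, South 8, East 4.
Jefferson: North 8, South 9, East 3.
South gets 8 under Adams and 9 under Jefferson.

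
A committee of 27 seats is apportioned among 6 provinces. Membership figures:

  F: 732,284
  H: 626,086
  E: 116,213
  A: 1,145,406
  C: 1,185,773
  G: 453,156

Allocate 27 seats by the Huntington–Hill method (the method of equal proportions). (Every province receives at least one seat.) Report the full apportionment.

F=5, H=4, E=1, A=7, C=7, G=3

With divisor 161100: modified quotas F 4.546, H 3.886, E 0.721, A 7.110, C 7.360, G 2.813.
Geometric-mean thresholds: F √(4·5)=4.472, H √(3·4)=3.464, E (min 1), A √(7·8)=7.483, C √(7·8)=7.483, G √(2·3)=2.449.
Each quota rounded against its threshold gives F 5, H 4, E 1, A 7, C 7, G 3 (total 27).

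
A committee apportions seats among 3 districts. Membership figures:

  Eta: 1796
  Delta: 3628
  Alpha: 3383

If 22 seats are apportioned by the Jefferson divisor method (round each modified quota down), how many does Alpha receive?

9

Standard divisor 8807/22 ≈ 400.318; standard quotas: Eta 4.486, Delta 9.063, Alpha 8.451.
Rounding down gives 4, 9, 8 = 21 seats, so the divisor must be adjusted.
With modified divisor 370: modified quotas Eta 4.854, Delta 9.805, Alpha 9.143.
Rounding down: Eta 4, Delta 9, Alpha 9 (total 22).
Alpha receives 9.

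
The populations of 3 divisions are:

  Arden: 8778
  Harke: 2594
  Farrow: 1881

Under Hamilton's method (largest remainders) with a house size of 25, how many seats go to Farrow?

3

Standard divisor: 13253 ÷ 25 ≈ 530.12.
Standard quotas: Arden 16.5585, Harke 4.8932, Farrow 3.5483.
Lower quotas: Arden 16, Harke 4, Farrow 3 (sum 23, leaving 2 seats).
Remainders in descending order: Harke 0.8932, Arden 0.5585, Farrow 0.5483.
Largest remainders: Harke, Arden receive the extra seats.
Farrow receives 3.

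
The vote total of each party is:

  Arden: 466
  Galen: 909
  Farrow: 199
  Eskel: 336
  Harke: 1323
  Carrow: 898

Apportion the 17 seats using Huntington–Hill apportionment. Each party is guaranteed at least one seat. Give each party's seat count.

With divisor 250: modified quotas Arden 1.864, Galen 3.636, Farrow 0.796, Eskel 1.344, Harke 5.292, Carrow 3.592.
Geometric-mean thresholds: Arden √(1·2)=1.414, Galen √(3·4)=3.464, Farrow (min 1), Eskel √(1·2)=1.414, Harke √(5·6)=5.477, Carrow √(3·4)=3.464.
Each quota rounded against its threshold gives Arden 2, Galen 4, Farrow 1, Eskel 1, Harke 5, Carrow 4 (total 17).

Arden 2, Galen 4, Farrow 1, Eskel 1, Harke 5, Carrow 4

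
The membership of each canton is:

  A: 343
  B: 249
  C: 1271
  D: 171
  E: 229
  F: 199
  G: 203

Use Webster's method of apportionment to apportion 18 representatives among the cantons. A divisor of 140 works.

With modified divisor 140: modified quotas A 2.450, B 1.779, C 9.079, D 1.221, E 1.636, F 1.421, G 1.450.
Rounding to the nearest integer: A 2, B 2, C 9, D 1, E 2, F 1, G 1 (total 18).

A=2; B=2; C=9; D=1; E=2; F=1; G=1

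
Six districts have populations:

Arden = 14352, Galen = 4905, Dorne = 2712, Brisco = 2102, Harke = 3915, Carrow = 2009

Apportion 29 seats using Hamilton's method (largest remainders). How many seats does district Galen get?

5

Standard divisor: 29995 ÷ 29 ≈ 1034.31.
Standard quotas: Arden 13.8759, Galen 4.7423, Dorne 2.6220, Brisco 2.0323, Harke 3.7851, Carrow 1.9424.
Lower quotas: Arden 13, Galen 4, Dorne 2, Brisco 2, Harke 3, Carrow 1 (sum 25, leaving 4 seats).
Remainders in descending order: Carrow 0.9424, Arden 0.8759, Harke 0.7851, Galen 0.7423, Dorne 0.6220, Brisco 0.0323.
Largest remainders: Carrow, Arden, Harke, Galen receive the extra seats.
Galen receives 5.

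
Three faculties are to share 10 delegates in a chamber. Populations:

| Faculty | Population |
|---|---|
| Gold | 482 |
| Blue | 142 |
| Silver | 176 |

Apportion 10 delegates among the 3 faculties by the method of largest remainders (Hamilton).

Gold: 6; Blue: 2; Silver: 2

Standard divisor: 800 ÷ 10 = 80.
Standard quotas: Gold 6.025, Blue 1.775, Silver 2.200.
Lower quotas: Gold 6, Blue 1, Silver 2 (sum 9, leaving 1 seat).
Remainders in descending order: Blue 0.775, Silver 0.200, Gold 0.025.
Largest remainder: Blue receives the extra seat.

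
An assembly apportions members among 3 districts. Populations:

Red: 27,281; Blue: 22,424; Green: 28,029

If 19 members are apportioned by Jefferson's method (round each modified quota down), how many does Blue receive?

Standard divisor 77734/19 ≈ 4091.263; standard quotas: Red 6.668, Blue 5.481, Green 6.851.
Rounding down gives 6, 5, 6 = 17 seats, so the divisor must be adjusted.
With modified divisor 3800: modified quotas Red 7.179, Blue 5.901, Green 7.376.
Rounding down: Red 7, Blue 5, Green 7 (total 19).
Blue receives 5.

5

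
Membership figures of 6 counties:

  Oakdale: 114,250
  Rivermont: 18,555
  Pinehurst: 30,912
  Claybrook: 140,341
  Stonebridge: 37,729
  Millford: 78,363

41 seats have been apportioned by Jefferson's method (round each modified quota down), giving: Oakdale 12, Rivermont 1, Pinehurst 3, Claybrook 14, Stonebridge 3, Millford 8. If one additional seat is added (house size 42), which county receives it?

Stonebridge

Priority for the next seat is population ÷ (current seats + 1).
Priorities: Oakdale 8788.462, Rivermont 9277.500, Pinehurst 7728.000, Claybrook 9356.067, Stonebridge 9432.250, Millford 8707.000.
Highest priority: Stonebridge.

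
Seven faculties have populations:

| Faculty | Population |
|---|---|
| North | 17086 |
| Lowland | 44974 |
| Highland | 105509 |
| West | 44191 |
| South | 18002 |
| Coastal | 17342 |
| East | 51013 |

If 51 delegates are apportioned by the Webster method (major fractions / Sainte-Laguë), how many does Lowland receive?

8

Standard divisor 298117/51 ≈ 5845.431; standard quotas: North 2.923, Lowland 7.694, Highland 18.050, West 7.560, South 3.080, Coastal 2.967, East 8.727.
Rounding to the nearest integer gives 3, 8, 18, 8, 3, 3, 9 = 52 seats, so the divisor must be adjusted.
With modified divisor 5940: modified quotas North 2.876, Lowland 7.571, Highland 17.762, West 7.440, South 3.031, Coastal 2.920, East 8.588.
Rounding to the nearest integer: North 3, Lowland 8, Highland 18, West 7, South 3, Coastal 3, East 9 (total 51).
Lowland receives 8.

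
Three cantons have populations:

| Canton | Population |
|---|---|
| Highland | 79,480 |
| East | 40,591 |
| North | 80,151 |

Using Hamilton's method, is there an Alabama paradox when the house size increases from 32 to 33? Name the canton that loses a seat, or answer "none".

At 32 seats: Highland 13, East 6, North 13.
At 33 seats: Highland 13, East 7, North 13.
No canton's allocation decreased.

none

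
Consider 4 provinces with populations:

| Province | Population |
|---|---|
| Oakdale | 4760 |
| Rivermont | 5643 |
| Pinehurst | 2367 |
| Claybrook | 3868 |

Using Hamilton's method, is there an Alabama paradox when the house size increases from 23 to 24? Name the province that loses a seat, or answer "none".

At 23 seats: Oakdale 7, Rivermont 8, Pinehurst 3, Claybrook 5.
At 24 seats: Oakdale 7, Rivermont 8, Pinehurst 3, Claybrook 6.
No province's allocation decreased.

none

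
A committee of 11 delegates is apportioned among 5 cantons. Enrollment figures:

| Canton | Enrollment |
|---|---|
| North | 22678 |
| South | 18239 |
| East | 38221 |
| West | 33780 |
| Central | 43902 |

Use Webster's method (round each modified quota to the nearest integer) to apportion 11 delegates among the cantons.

North: 2; South: 1; East: 3; West: 2; Central: 3

Standard divisor 156820/11 ≈ 14256.364; standard quotas: North 1.591, South 1.279, East 2.681, West 2.369, Central 3.079.
Rounding to the nearest integer gives North 2, South 1, East 3, West 2, Central 3 — total 11, matching the house size, so no adjustment is needed.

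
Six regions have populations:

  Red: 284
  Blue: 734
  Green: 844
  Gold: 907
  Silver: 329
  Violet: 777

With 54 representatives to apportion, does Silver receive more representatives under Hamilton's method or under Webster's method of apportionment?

Hamilton: Red 4, Blue 10, Green 12, Gold 13, Silver 4, Violet 11.
Webster: Red 4, Blue 10, Green 12, Gold 12, Silver 5, Violet 11.
Silver gets 4 under Hamilton and 5 under Webster.

Webster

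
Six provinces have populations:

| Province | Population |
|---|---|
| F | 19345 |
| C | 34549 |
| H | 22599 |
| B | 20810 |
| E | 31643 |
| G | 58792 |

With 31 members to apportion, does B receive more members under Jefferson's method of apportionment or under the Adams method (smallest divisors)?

Adams

Jefferson: F 3, C 6, H 4, B 3, E 5, G 10.
Adams: F 3, C 6, H 4, B 4, E 5, G 9.
B gets 3 under Jefferson and 4 under Adams.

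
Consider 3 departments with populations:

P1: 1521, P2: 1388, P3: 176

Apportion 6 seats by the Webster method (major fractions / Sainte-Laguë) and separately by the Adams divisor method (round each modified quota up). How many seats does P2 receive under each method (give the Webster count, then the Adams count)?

Webster: P1 3, P2 3, P3 0.
Adams: P1 3, P2 2, P3 1.
P2 gets 3 under Webster and 2 under Adams.

3 and 2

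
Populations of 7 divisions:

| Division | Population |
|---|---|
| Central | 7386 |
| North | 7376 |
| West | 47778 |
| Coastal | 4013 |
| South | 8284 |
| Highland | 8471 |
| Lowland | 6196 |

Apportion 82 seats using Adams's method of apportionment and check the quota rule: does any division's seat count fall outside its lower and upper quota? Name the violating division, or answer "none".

West

Standard quotas: Central 6.767, North 6.758, West 43.772, Coastal 3.677, South 7.589, Highland 7.761, Lowland 5.677.
Adams allocation: Central 7, North 7, West 42, Coastal 4, South 8, Highland 8, Lowland 6.
West has quota 43.772 (lower 43, upper 44) but receives 42 — outside the quota interval.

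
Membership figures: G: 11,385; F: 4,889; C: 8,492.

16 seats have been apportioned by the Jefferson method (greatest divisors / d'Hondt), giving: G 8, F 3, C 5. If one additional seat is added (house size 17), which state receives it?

C

Priority for the next seat is population ÷ (current seats + 1).
Priorities: G 1265.000, F 1222.250, C 1415.333.
Highest priority: C.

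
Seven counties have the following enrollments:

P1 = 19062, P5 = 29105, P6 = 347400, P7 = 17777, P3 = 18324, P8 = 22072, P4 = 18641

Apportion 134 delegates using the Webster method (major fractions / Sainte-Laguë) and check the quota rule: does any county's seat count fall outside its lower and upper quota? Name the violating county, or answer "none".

P6

Standard quotas: P1 5.407, P5 8.256, P6 98.547, P7 5.043, P3 5.198, P8 6.261, P4 5.288.
Webster allocation: P1 5, P5 8, P6 100, P7 5, P3 5, P8 6, P4 5.
P6 has quota 98.547 (lower 98, upper 99) but receives 100 — outside the quota interval.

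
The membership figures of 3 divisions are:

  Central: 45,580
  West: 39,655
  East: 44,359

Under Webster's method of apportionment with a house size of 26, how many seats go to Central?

Standard divisor 129594/26 ≈ 4984.385; standard quotas: Central 9.145, West 7.956, East 8.900.
Rounding to the nearest integer gives Central 9, West 8, East 9 — total 26, matching the house size, so no adjustment is needed.
Central receives 9.

9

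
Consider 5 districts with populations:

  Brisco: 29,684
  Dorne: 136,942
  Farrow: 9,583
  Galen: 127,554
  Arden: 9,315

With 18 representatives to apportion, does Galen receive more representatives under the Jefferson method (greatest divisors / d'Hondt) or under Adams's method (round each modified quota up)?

Jefferson: Brisco 1, Dorne 9, Farrow 0, Galen 8, Arden 0.
Adams: Brisco 2, Dorne 7, Farrow 1, Galen 7, Arden 1.
Galen gets 8 under Jefferson and 7 under Adams.

Jefferson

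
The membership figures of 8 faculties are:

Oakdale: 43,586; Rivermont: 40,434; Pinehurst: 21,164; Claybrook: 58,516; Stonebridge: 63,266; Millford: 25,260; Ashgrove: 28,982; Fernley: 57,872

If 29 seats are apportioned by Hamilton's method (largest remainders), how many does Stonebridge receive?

5

Standard divisor: 339080 ÷ 29 ≈ 11692.414.
Standard quotas: Oakdale 3.7277, Rivermont 3.4581, Pinehurst 1.8101, Claybrook 5.0046, Stonebridge 5.4109, Millford 2.1604, Ashgrove 2.4787, Fernley 4.9495.
Lower quotas: Oakdale 3, Rivermont 3, Pinehurst 1, Claybrook 5, Stonebridge 5, Millford 2, Ashgrove 2, Fernley 4 (sum 25, leaving 4 seats).
Remainders in descending order: Fernley 0.9495, Pinehurst 0.8101, Oakdale 0.7277, Ashgrove 0.4787, Rivermont 0.4581, Stonebridge 0.4109, Millford 0.1604, Claybrook 0.0046.
The surplus seats go to Fernley, Pinehurst, Oakdale, Ashgrove.
Stonebridge receives 5.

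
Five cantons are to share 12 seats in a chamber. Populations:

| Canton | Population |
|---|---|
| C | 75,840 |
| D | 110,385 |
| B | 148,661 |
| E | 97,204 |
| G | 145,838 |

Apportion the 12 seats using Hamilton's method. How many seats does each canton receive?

Total 577928; standard divisor 577928/12 ≈ 48160.667.
Standard quotas: C 1.5747, D 2.2920, B 3.0868, E 2.0183, G 3.0282.
Lower quotas: C 1, D 2, B 3, E 2, G 3 (sum 11, leaving 1 seat).
Remainders in descending order: C 0.5747, D 0.2920, B 0.0868, G 0.0282, E 0.0183.
The surplus seat goes to C.

C 2, D 2, B 3, E 2, G 3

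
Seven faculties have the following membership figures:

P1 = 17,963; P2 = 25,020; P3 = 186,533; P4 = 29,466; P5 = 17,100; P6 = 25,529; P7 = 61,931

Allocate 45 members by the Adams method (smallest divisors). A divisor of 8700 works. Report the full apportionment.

With modified divisor 8700: modified quotas P1 2.065, P2 2.876, P3 21.441, P4 3.387, P5 1.966, P6 2.934, P7 7.119.
Rounding up: P1 3, P2 3, P3 22, P4 4, P5 2, P6 3, P7 8 (total 45).

P1: 3, P2: 3, P3: 22, P4: 4, P5: 2, P6: 3, P7: 8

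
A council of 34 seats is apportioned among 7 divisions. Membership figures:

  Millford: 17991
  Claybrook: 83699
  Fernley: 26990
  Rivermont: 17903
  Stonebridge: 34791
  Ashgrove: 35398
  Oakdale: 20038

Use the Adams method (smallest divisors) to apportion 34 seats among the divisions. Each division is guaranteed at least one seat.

Millford 3, Claybrook 11, Fernley 4, Rivermont 3, Stonebridge 5, Ashgrove 5, Oakdale 3

Standard divisor 236810/34 ≈ 6965; standard quotas: Millford 2.583, Claybrook 12.017, Fernley 3.875, Rivermont 2.570, Stonebridge 4.995, Ashgrove 5.082, Oakdale 2.877.
Rounding up gives 3, 13, 4, 3, 5, 6, 3 = 37 seats, so the divisor must be adjusted.
With modified divisor 8000: modified quotas Millford 2.249, Claybrook 10.462, Fernley 3.374, Rivermont 2.238, Stonebridge 4.349, Ashgrove 4.425, Oakdale 2.505.
Rounding up: Millford 3, Claybrook 11, Fernley 4, Rivermont 3, Stonebridge 5, Ashgrove 5, Oakdale 3 (total 34).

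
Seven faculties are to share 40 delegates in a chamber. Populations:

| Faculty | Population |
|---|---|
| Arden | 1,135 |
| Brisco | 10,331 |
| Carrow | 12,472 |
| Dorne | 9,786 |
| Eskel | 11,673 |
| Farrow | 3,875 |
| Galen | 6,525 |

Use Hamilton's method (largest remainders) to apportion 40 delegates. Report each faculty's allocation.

Total 55797; standard divisor 55797/40 ≈ 1394.925.
Standard quotas: Arden 0.8137, Brisco 7.4061, Carrow 8.9410, Dorne 7.0154, Eskel 8.3682, Farrow 2.7779, Galen 4.6777.
Lower quotas: Arden 0, Brisco 7, Carrow 8, Dorne 7, Eskel 8, Farrow 2, Galen 4 (sum 36, leaving 4 seats).
Remainders in descending order: Carrow 0.9410, Arden 0.8137, Farrow 0.7779, Galen 0.6777, Brisco 0.4061, Eskel 0.3682, Dorne 0.0154.
Largest remainders: Carrow, Arden, Farrow, Galen receive the extra seats.

Arden=1, Brisco=7, Carrow=9, Dorne=7, Eskel=8, Farrow=3, Galen=5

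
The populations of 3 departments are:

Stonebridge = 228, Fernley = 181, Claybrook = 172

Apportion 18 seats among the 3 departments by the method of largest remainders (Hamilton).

Stonebridge 7; Fernley 6; Claybrook 5

Total 581; standard divisor 581/18 ≈ 32.278.
Standard quotas: Stonebridge 7.064, Fernley 5.608, Claybrook 5.329.
Lower quotas: Stonebridge 7, Fernley 5, Claybrook 5 (sum 17, leaving 1 seat).
Remainders in descending order: Fernley 0.608, Claybrook 0.329, Stonebridge 0.064.
Largest remainder: Fernley receives the extra seat.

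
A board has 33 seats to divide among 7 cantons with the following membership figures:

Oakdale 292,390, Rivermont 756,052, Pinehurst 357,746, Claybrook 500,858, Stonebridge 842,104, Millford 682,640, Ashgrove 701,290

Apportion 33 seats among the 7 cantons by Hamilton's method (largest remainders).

Oakdale: 2, Rivermont: 6, Pinehurst: 3, Claybrook: 4, Stonebridge: 7, Millford: 5, Ashgrove: 6

Standard divisor: 4133080 ÷ 33 ≈ 125244.848.
Standard quotas: Oakdale 2.3345, Rivermont 6.0366, Pinehurst 2.8564, Claybrook 3.9990, Stonebridge 6.7237, Millford 5.4504, Ashgrove 5.5994.
Lower quotas: Oakdale 2, Rivermont 6, Pinehurst 2, Claybrook 3, Stonebridge 6, Millford 5, Ashgrove 5 (sum 29, leaving 4 seats).
Remainders in descending order: Claybrook 0.9990, Pinehurst 0.8564, Stonebridge 0.7237, Ashgrove 0.5994, Millford 0.4504, Oakdale 0.3345, Rivermont 0.0366.
The surplus seats go to Claybrook, Pinehurst, Stonebridge, Ashgrove.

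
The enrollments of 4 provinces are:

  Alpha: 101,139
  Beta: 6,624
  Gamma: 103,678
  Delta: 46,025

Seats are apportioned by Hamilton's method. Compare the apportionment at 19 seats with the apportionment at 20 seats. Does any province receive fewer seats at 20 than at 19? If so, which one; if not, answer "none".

Beta

At 19 seats: Alpha 7, Beta 1, Gamma 8, Delta 3.
At 20 seats: Alpha 8, Beta 0, Gamma 8, Delta 4.
Beta drops from 1 to 0.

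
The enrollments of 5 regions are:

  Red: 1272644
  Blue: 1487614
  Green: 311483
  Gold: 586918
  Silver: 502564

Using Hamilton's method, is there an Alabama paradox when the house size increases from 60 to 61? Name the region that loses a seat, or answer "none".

At 60 seats: Red 18, Blue 21, Green 5, Gold 9, Silver 7.
At 61 seats: Red 19, Blue 22, Green 4, Gold 9, Silver 7.
Green drops from 5 to 4.

Green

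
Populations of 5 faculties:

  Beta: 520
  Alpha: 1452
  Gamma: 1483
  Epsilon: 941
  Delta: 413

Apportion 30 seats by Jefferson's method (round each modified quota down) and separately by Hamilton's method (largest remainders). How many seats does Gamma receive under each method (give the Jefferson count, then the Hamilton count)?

10 and 9

Jefferson: Beta 3, Alpha 9, Gamma 10, Epsilon 6, Delta 2.
Hamilton: Beta 3, Alpha 9, Gamma 9, Epsilon 6, Delta 3.
Gamma gets 10 under Jefferson and 9 under Hamilton.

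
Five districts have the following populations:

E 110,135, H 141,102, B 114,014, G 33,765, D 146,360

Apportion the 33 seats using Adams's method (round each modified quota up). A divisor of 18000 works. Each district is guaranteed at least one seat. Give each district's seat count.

E 7, H 8, B 7, G 2, D 9

With modified divisor 18000: modified quotas E 6.119, H 7.839, B 6.334, G 1.876, D 8.131.
Rounding up: E 7, H 8, B 7, G 2, D 9 (total 33).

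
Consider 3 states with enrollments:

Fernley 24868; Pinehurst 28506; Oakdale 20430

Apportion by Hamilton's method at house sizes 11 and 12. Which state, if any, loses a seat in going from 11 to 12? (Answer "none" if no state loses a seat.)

At 11 seats: Fernley 4, Pinehurst 4, Oakdale 3.
At 12 seats: Fernley 4, Pinehurst 5, Oakdale 3.
No state's allocation decreased.

none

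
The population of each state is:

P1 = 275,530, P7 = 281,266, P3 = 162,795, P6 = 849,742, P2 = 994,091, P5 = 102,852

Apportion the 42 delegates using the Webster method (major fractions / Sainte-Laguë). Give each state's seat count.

Standard divisor 2666276/42 ≈ 63482.762; standard quotas: P1 4.340, P7 4.431, P3 2.564, P6 13.385, P2 15.659, P5 1.620.
Rounding to the nearest integer gives P1 4, P7 4, P3 3, P6 13, P2 16, P5 2 — total 42, matching the house size, so no adjustment is needed.

P1: 4; P7: 4; P3: 3; P6: 13; P2: 16; P5: 2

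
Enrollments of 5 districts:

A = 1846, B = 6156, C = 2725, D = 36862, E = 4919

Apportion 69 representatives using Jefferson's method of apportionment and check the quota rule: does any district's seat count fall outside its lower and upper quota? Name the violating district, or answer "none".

D

Standard quotas: A 2.426, B 8.090, C 3.581, D 48.440, E 6.464.
Jefferson allocation: A 2, B 8, C 3, D 50, E 6.
D has quota 48.440 (lower 48, upper 49) but receives 50 — outside the quota interval.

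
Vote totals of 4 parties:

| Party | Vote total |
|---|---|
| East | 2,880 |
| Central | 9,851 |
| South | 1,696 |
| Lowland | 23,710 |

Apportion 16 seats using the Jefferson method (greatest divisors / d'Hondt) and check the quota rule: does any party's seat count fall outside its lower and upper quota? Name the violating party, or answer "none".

Standard quotas: East 1.208, Central 4.133, South 0.712, Lowland 9.947.
Jefferson allocation: East 1, Central 4, South 0, Lowland 11.
Lowland has quota 9.947 (lower 9, upper 10) but receives 11 — outside the quota interval.

Lowland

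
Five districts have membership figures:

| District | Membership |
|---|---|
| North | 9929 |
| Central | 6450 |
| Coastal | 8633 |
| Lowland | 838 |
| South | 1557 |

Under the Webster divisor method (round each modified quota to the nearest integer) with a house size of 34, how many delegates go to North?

Standard divisor 27407/34 ≈ 806.088; standard quotas: North 12.318, Central 8.002, Coastal 10.710, Lowland 1.040, South 1.932.
Rounding to the nearest integer gives North 12, Central 8, Coastal 11, Lowland 1, South 2 — total 34, matching the house size, so no adjustment is needed.
North receives 12.

12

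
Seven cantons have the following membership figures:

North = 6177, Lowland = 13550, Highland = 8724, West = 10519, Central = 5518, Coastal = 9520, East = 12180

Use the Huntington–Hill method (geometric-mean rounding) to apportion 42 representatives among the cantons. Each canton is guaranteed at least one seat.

With divisor 1595: modified quotas North 3.873, Lowland 8.495, Highland 5.470, West 6.595, Central 3.460, Coastal 5.969, East 7.636.
Geometric-mean thresholds: North √(3·4)=3.464, Lowland √(8·9)=8.485, Highland √(5·6)=5.477, West √(6·7)=6.481, Central √(3·4)=3.464, Coastal √(5·6)=5.477, East √(7·8)=7.483.
Each quota rounded against its threshold gives North 4, Lowland 9, Highland 5, West 7, Central 3, Coastal 6, East 8 (total 42).

North 4, Lowland 9, Highland 5, West 7, Central 3, Coastal 6, East 8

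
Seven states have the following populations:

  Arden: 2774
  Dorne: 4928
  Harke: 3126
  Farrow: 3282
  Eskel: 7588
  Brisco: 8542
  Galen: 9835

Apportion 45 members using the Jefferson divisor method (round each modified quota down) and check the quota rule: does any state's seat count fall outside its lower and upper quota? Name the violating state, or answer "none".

none

Standard quotas: Arden 3.115, Dorne 5.534, Harke 3.510, Farrow 3.685, Eskel 8.521, Brisco 9.592, Galen 11.044.
Jefferson allocation: Arden 3, Dorne 6, Harke 3, Farrow 3, Eskel 9, Brisco 10, Galen 11.
Every allocation lies between the lower and upper quota.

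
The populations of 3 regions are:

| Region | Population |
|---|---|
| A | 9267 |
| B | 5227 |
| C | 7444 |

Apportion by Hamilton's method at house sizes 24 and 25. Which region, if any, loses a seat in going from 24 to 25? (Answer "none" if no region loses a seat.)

At 24 seats: A 10, B 6, C 8.
At 25 seats: A 11, B 6, C 8.
No region's allocation decreased.

none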